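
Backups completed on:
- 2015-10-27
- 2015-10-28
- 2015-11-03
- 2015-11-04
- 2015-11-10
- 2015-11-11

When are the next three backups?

2015-11-17, 2015-11-18, 2015-11-24

Gaps: 1, 6, 1, 6, 1 days — not constant, but cyclic with period 2.
The events fall on every Tuesday and Wednesday.
The following Tuesday is 2015-11-17.
The following Wednesday is 2015-11-18.
Next Tuesday: 2015-11-24.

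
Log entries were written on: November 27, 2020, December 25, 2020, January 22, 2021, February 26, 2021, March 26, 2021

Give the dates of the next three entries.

April 23, 2021; May 28, 2021; June 25, 2021

These are Fridays at 28- or 35-day spacing (28, 28, 35, 28).
The pattern: 4th Friday of the month.
4th Friday of April 2021: April 23, 2021.
May 2021 — 4th Friday is May 28, 2021.
June 2021 — 4th Friday is June 25, 2021.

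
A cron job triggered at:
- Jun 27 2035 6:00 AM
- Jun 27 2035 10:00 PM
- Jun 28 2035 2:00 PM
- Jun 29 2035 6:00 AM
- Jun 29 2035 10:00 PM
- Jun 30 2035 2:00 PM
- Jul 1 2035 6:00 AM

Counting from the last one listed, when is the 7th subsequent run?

Jul 5 2035 10:00 PM

The interval is a steady 16 hours (16, 16, 16, 16, 16, 16).
Jul 1 2035 6:00 AM + 16 h = Jul 1 2035 10:00 PM.
Jul 1 2035 10:00 PM + 16 h = Jul 2 2035 2:00 PM.
Jul 2 2035 2:00 PM + 16 h = Jul 3 2035 6:00 AM.
Jul 3 2035 6:00 AM + 16 h = Jul 3 2035 10:00 PM.
Jul 3 2035 10:00 PM + 16 h = Jul 4 2035 2:00 PM.
Jul 4 2035 2:00 PM + 16 h = Jul 5 2035 6:00 AM.
Jul 5 2035 6:00 AM + 16 h = Jul 5 2035 10:00 PM.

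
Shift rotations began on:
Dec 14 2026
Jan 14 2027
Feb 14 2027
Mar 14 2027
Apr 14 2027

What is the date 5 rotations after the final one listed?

Sep 14 2027

Each date is the 14th; the gaps (31, 31, 28, 31) track the month lengths.
The rule is the 14th of each month.
May 2027: May 14 2027.
Next: June 2027 → Jun 14 2027.
Next: July 2027 → Jul 14 2027.
August 2027: Aug 14 2027.
September 2027: Sep 14 2027.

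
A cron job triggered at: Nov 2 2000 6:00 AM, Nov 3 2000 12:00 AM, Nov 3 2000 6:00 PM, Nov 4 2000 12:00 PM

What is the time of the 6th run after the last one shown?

Nov 9 2000 12:00 AM

The interval is a steady 18 hours (18, 18, 18).
Nov 4 2000 12:00 PM + 18 h = Nov 5 2000 6:00 AM.
Nov 5 2000 6:00 AM + 18 h = Nov 6 2000 12:00 AM.
Nov 6 2000 12:00 AM + 18 h = Nov 6 2000 6:00 PM.
Nov 6 2000 6:00 PM + 18 h = Nov 7 2000 12:00 PM.
Nov 7 2000 12:00 PM + 18 h = Nov 8 2000 6:00 AM.
Nov 8 2000 6:00 AM + 18 h = Nov 9 2000 12:00 AM.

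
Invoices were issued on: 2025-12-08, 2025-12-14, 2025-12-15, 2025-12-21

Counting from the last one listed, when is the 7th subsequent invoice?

Every event lands on a Monday or Sunday (gaps cycle 6, 1, 6).
So the schedule is: every Monday and Sunday.
Next Monday: 2025-12-22.
The following Sunday is 2025-12-28.
Next Monday: 2025-12-29.
The following Sunday is 2026-01-04.
The following Monday is 2026-01-05.
The following Sunday is 2026-01-11.
Next Monday: 2026-01-12.

2026-01-12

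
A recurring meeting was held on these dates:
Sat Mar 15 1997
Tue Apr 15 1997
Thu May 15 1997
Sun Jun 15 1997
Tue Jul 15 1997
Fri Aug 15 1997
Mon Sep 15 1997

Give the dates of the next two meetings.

Wed Oct 15 1997, Sat Nov 15 1997

The day-of-month is always 15 (31, 30, 31, 30, 31, 31 days between events).
So this recurs on the 15th of each month.
Next: October 1997 → Wed Oct 15 1997.
November 1997: Sat Nov 15 1997.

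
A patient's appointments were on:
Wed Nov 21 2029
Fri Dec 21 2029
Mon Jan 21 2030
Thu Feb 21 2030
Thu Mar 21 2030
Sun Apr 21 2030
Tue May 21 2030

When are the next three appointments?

Gaps: 30, 31, 31, 28, 31, 30 days — not constant. Every event is on the 21st of the month.
Pattern: the 21st of each month.
June 2030: Fri Jun 21 2030.
July 2030: Sun Jul 21 2030.
August 2030: Wed Aug 21 2030.

Fri Jun 21 2030, Sun Jul 21 2030, Wed Aug 21 2030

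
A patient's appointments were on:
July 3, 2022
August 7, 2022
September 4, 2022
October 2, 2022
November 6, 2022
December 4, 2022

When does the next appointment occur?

These are Sundays at 28- or 35-day spacing (35, 28, 28, 35, 28).
The pattern: 1st Sunday of the month.
1st Sunday of January 2023: January 1, 2023.

January 1, 2023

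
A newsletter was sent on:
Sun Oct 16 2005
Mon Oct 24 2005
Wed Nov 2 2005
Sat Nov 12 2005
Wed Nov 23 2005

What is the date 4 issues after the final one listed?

Mon Jan 16 2006

The spacing grows by 1 each time: 8, 9, 10, 11 days.
Next gap: 12 days. Wed Nov 23 2005 + 12 days = Mon Dec 5 2005.
Next gap: 13 days. Mon Dec 5 2005 + 13 days = Sun Dec 18 2005.
Next gap: 14 days. Sun Dec 18 2005 + 14 days = Sun Jan 1 2006.
Next gap: 15 days. Sun Jan 1 2006 + 15 days = Mon Jan 16 2006.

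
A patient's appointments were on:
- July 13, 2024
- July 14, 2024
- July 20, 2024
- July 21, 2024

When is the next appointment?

July 27, 2024

Every event lands on a Saturday or Sunday (gaps cycle 1, 6, 1).
So the schedule is: every Saturday and Sunday.
Next Saturday: July 27, 2024.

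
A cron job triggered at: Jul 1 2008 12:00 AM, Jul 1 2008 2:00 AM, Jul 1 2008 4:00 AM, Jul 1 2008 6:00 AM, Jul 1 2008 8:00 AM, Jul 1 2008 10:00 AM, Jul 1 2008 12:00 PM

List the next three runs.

Spacing: 2, 2, 2, 2, 2, 2 h — constant 2 h.
Jul 1 2008 12:00 PM + 2 h = Jul 1 2008 2:00 PM.
Jul 1 2008 2:00 PM + 2 h = Jul 1 2008 4:00 PM.
Jul 1 2008 4:00 PM + 2 h = Jul 1 2008 6:00 PM.

Jul 1 2008 2:00 PM, Jul 1 2008 4:00 PM, Jul 1 2008 6:00 PM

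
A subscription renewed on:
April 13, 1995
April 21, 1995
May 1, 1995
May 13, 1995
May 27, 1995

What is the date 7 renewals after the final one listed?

October 28, 1995

Gaps: 8, 10, 12, 14 days — each gap is 2 larger than the previous one.
Next gap: 16 days. May 27, 1995 + 16 days = June 12, 1995.
Next gap: 18 days. June 12, 1995 + 18 days = June 30, 1995.
Next gap: 20 days. June 30, 1995 + 20 days = July 20, 1995.
Next gap: 22 days. July 20, 1995 + 22 days = August 11, 1995.
Next gap: 24 days. August 11, 1995 + 24 days = September 4, 1995.
Next gap: 26 days. September 4, 1995 + 26 days = September 30, 1995.
Next gap: 28 days. September 30, 1995 + 28 days = October 28, 1995.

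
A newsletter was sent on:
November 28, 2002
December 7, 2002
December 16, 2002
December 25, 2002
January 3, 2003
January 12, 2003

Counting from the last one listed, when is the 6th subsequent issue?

March 7, 2003

Gaps between consecutive events: 9, 9, 9, 9, 9 days — a constant 9-day interval.
January 12, 2003 + 9 days = January 21, 2003.
January 21, 2003 + 9 days = January 30, 2003.
January 30, 2003 + 9 days = February 8, 2003.
February 8, 2003 + 9 days = February 17, 2003.
February 17, 2003 + 9 days = February 26, 2003.
February 26, 2003 + 9 days = March 7, 2003.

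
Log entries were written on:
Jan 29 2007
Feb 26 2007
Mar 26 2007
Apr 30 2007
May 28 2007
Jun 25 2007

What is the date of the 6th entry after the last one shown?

Dec 31 2007

All Mondays; the gaps (28, 28, 35, 28, 28) vary with month length.
This is the last Monday of each month.
July 2007 ends with Monday Jul 30 2007.
Last Monday of August 2007: Aug 27 2007.
September 2007 ends with Monday Sep 24 2007.
Last Monday of October 2007: Oct 29 2007.
Last Monday of November 2007: Nov 26 2007.
December 2007 ends with Monday Dec 31 2007.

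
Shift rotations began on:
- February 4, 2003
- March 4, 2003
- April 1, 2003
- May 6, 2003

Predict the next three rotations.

June 3, 2003; July 1, 2003; August 5, 2003

All dates are Tuesdays, 28, 28, 35 days apart.
Specifically, the 1st Tuesday of each month.
June 2003 — 1st Tuesday is June 3, 2003.
1st Tuesday of July 2003: July 1, 2003.
August 2003 — 1st Tuesday is August 5, 2003.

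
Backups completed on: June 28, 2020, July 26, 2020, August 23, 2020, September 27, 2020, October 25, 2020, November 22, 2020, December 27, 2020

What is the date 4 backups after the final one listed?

April 25, 2021

These are Sundays at 28- or 35-day spacing (28, 28, 35, 28, 28, 35).
The pattern: 4th Sunday of the month.
January 2021 — 4th Sunday is January 24, 2021.
4th Sunday of February 2021: February 28, 2021.
March 2021 — 4th Sunday is March 28, 2021.
4th Sunday of April 2021: April 25, 2021.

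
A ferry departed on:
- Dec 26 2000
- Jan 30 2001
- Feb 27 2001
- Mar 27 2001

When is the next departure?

Apr 24 2001

These are Tuesdays with 35, 28, 28-day gaps.
Each is the final Tuesday of its month — Jan 30 2001 is past the 28th, so '4th Tuesday' doesn't fit.
April 2001 ends with Tuesday Apr 24 2001.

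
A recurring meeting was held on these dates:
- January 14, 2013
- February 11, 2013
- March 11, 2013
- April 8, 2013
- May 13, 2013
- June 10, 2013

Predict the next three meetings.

All dates are Mondays, 28, 28, 28, 35, 28 days apart.
Specifically, the 2nd Monday of each month.
July 2013 — 2nd Monday is July 8, 2013.
August 2013 — 2nd Monday is August 12, 2013.
September 2013 — 2nd Monday is September 9, 2013.

July 8, 2013; August 12, 2013; September 9, 2013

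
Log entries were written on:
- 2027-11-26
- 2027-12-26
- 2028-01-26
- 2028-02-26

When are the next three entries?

2028-03-26, 2028-04-26, 2028-05-26

The day-of-month is always 26 (30, 31, 31 days between events).
So this recurs on the 26th of each month.
Next: March 2028 → 2028-03-26.
Next: April 2028 → 2028-04-26.
May 2028: 2028-05-26.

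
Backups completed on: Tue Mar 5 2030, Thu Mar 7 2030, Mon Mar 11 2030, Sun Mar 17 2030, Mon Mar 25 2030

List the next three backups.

Thu Apr 4 2030, Tue Apr 16 2030, Tue Apr 30 2030

Intervals are 2, 4, 6, 8 days — an arithmetic progression with common difference 2.
Next gap: 10 days. Mon Mar 25 2030 + 10 days = Thu Apr 4 2030.
Next gap: 12 days. Thu Apr 4 2030 + 12 days = Tue Apr 16 2030.
Next gap: 14 days. Tue Apr 16 2030 + 14 days = Tue Apr 30 2030.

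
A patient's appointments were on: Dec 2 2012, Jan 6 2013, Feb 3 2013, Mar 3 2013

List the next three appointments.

These are Sundays at 28- or 35-day spacing (35, 28, 28).
The pattern: 1st Sunday of the month.
1st Sunday of April 2013: Apr 7 2013.
1st Sunday of May 2013: May 5 2013.
1st Sunday of June 2013: Jun 2 2013.

Apr 7 2013, May 5 2013, Jun 2 2013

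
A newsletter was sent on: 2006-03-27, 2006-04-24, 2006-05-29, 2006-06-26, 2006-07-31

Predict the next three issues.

2006-08-28, 2006-09-25, 2006-10-30

These are Mondays with 28, 35, 28, 35-day gaps.
Each is the final Monday of its month — 2006-05-29 is past the 28th, so '4th Monday' doesn't fit.
Last Monday of August 2006: 2006-08-28.
September 2006 ends with Monday 2006-09-25.
October 2006 ends with Monday 2006-10-30.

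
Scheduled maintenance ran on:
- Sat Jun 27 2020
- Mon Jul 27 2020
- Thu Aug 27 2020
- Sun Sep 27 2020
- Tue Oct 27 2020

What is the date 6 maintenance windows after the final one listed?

Tue Apr 27 2021

Each date is the 27th; the gaps (30, 31, 31, 30) track the month lengths.
The rule is the 27th of each month.
Next: November 2020 → Fri Nov 27 2020.
December 2020: Sun Dec 27 2020.
Next: January 2021 → Wed Jan 27 2021.
Next: February 2021 → Sat Feb 27 2021.
Next: March 2021 → Sat Mar 27 2021.
April 2021: Tue Apr 27 2021.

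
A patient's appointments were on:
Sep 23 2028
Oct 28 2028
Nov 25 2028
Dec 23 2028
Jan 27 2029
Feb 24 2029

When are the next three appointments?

Gaps: 35, 28, 28, 35, 28 days — a mix of 28 and 35. Every date is a Saturday.
Each is the 4th Saturday of its month.
March 2029 — 4th Saturday is Mar 24 2029.
April 2029 — 4th Saturday is Apr 28 2029.
4th Saturday of May 2029: May 26 2029.

Mar 24 2029, Apr 28 2029, May 26 2029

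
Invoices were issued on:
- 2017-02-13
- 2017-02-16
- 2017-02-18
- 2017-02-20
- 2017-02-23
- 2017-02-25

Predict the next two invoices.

Gaps: 3, 2, 2, 3, 2 days — not constant, but cyclic with period 3.
The events fall on every Monday, Thursday and Saturday.
The following Monday is 2017-02-27.
The following Thursday is 2017-03-02.

2017-02-27, 2017-03-02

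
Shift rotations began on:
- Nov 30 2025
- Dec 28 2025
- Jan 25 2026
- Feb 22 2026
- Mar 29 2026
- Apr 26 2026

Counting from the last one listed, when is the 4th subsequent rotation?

Every date is a Sunday; gaps 28, 28, 28, 35, 28 days.
Each is the last Sunday of its month (at least one falls on the 29th or later, ruling out '4th Sunday').
Last Sunday of May 2026: May 31 2026.
June 2026 ends with Sunday Jun 28 2026.
Last Sunday of July 2026: Jul 26 2026.
August 2026 ends with Sunday Aug 30 2026.

Aug 30 2026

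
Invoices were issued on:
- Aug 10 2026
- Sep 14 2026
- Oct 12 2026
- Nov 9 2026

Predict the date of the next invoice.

Dec 14 2026

Gaps: 35, 28, 28 days — a mix of 28 and 35. Every date is a Monday.
Each is the 2nd Monday of its month.
2nd Monday of December 2026: Dec 14 2026.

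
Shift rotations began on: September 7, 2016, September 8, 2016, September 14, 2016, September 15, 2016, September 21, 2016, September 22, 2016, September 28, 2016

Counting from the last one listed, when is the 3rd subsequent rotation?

October 6, 2016

Every event lands on a Wednesday or Thursday (gaps cycle 1, 6, 1, 6, 1, 6).
So the schedule is: every Wednesday and Thursday.
Next Thursday: September 29, 2016.
The following Wednesday is October 5, 2016.
Next Thursday: October 6, 2016.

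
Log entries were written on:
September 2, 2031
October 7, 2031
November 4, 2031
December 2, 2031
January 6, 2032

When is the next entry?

February 3, 2032

All dates are Tuesdays, 35, 28, 28, 35 days apart.
Specifically, the 1st Tuesday of each month.
February 2032 — 1st Tuesday is February 3, 2032.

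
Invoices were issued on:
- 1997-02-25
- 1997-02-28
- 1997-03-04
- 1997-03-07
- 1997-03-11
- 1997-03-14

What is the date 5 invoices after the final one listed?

1997-04-01

Every event lands on a Tuesday or Friday (gaps cycle 3, 4, 3, 4, 3).
So the schedule is: every Tuesday and Friday.
Next Tuesday: 1997-03-18.
The following Friday is 1997-03-21.
The following Tuesday is 1997-03-25.
Next Friday: 1997-03-28.
The following Tuesday is 1997-04-01.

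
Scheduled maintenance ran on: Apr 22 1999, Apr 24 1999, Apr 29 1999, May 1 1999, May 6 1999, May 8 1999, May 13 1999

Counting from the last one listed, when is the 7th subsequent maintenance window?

Jun 5 1999

Gaps: 2, 5, 2, 5, 2, 5 days — not constant, but cyclic with period 2.
The events fall on every Thursday and Saturday.
Next Saturday: May 15 1999.
The following Thursday is May 20 1999.
Next Saturday: May 22 1999.
Next Thursday: May 27 1999.
Next Saturday: May 29 1999.
The following Thursday is Jun 3 1999.
Next Saturday: Jun 5 1999.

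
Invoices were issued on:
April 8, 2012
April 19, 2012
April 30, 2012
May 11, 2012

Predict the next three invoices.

May 22, 2012; June 2, 2012; June 13, 2012

Every event comes 11 days after the last (11, 11, 11).
May 11, 2012 + 11 days = May 22, 2012.
May 22, 2012 + 11 days = June 2, 2012.
June 2, 2012 + 11 days = June 13, 2012.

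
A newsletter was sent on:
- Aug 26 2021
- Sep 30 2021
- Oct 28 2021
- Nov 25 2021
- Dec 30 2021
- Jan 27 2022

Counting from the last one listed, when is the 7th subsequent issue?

Aug 25 2022

All Thursdays; the gaps (35, 28, 28, 35, 28) vary with month length.
This is the last Thursday of each month.
February 2022 ends with Thursday Feb 24 2022.
March 2022 ends with Thursday Mar 31 2022.
April 2022 ends with Thursday Apr 28 2022.
Last Thursday of May 2022: May 26 2022.
Last Thursday of June 2022: Jun 30 2022.
Last Thursday of July 2022: Jul 28 2022.
August 2022 ends with Thursday Aug 25 2022.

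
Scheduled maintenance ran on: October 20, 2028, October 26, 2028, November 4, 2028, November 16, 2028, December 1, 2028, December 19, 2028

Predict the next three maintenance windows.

The spacing grows by 3 each time: 6, 9, 12, 15, 18 days.
Next gap: 21 days. December 19, 2028 + 21 days = January 9, 2029.
Next gap: 24 days. January 9, 2029 + 24 days = February 2, 2029.
Next gap: 27 days. February 2, 2029 + 27 days = March 1, 2029.

January 9, 2029; February 2, 2029; March 1, 2029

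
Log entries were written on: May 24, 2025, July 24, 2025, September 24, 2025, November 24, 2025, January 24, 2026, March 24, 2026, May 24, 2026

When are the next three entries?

Each date is the 24th; the gaps (61, 62, 61, 61, 59, 61) track the month lengths.
The rule is the 24th of every 2 months.
July 2026: July 24, 2026.
September 2026: September 24, 2026.
Next: November 2026 → November 24, 2026.

July 24, 2026; September 24, 2026; November 24, 2026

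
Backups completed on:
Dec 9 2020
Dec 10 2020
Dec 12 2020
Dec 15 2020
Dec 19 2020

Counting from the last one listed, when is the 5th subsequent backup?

Jan 23 2021

The spacing grows by 1 each time: 1, 2, 3, 4 days.
Next gap: 5 days. Dec 19 2020 + 5 days = Dec 24 2020.
Next gap: 6 days. Dec 24 2020 + 6 days = Dec 30 2020.
Next gap: 7 days. Dec 30 2020 + 7 days = Jan 6 2021.
Next gap: 8 days. Jan 6 2021 + 8 days = Jan 14 2021.
Next gap: 9 days. Jan 14 2021 + 9 days = Jan 23 2021.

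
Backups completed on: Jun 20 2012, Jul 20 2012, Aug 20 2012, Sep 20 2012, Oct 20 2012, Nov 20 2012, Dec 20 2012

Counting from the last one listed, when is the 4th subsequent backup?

Apr 20 2013

Each date is the 20th; the gaps (30, 31, 31, 30, 31, 30) track the month lengths.
The rule is the 20th of each month.
Next: January 2013 → Jan 20 2013.
February 2013: Feb 20 2013.
March 2013: Mar 20 2013.
Next: April 2013 → Apr 20 2013.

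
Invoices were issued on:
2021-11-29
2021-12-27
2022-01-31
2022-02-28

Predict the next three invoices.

2022-03-28, 2022-04-25, 2022-05-30

Every date is a Monday; gaps 28, 35, 28 days.
Each is the last Monday of its month (at least one falls on the 29th or later, ruling out '4th Monday').
Last Monday of March 2022: 2022-03-28.
April 2022 ends with Monday 2022-04-25.
May 2022 ends with Monday 2022-05-30.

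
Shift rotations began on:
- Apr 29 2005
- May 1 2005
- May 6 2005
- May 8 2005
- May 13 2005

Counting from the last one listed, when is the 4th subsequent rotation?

May 27 2005

Every event lands on a Friday or Sunday (gaps cycle 2, 5, 2, 5).
So the schedule is: every Friday and Sunday.
Next Sunday: May 15 2005.
The following Friday is May 20 2005.
The following Sunday is May 22 2005.
The following Friday is May 27 2005.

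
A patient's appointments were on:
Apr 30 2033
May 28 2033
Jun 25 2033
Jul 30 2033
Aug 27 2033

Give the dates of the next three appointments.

Sep 24 2033, Oct 29 2033, Nov 26 2033

These are Saturdays with 28, 28, 35, 28-day gaps.
Each is the final Saturday of its month — Apr 30 2033 is past the 28th, so '4th Saturday' doesn't fit.
Last Saturday of September 2033: Sep 24 2033.
Last Saturday of October 2033: Oct 29 2033.
Last Saturday of November 2033: Nov 26 2033.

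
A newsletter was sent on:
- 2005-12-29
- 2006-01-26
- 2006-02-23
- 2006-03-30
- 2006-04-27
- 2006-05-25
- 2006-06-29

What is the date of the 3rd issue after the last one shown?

2006-09-28

These are Thursdays with 28, 28, 35, 28, 28, 35-day gaps.
Each is the final Thursday of its month — 2005-12-29 is past the 28th, so '4th Thursday' doesn't fit.
Last Thursday of July 2006: 2006-07-27.
August 2006 ends with Thursday 2006-08-31.
Last Thursday of September 2006: 2006-09-28.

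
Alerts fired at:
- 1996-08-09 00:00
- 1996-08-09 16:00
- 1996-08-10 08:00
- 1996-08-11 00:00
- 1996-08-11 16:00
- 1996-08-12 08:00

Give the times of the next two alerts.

Spacing: 16, 16, 16, 16, 16 h — constant 16 h.
1996-08-12 08:00 + 16 h = 1996-08-13 00:00.
1996-08-13 00:00 + 16 h = 1996-08-13 16:00.

1996-08-13 00:00, 1996-08-13 16:00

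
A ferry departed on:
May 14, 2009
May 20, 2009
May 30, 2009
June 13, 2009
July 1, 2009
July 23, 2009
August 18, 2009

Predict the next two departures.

The spacing grows by 4 each time: 6, 10, 14, 18, 22, 26 days.
Next gap: 30 days. August 18, 2009 + 30 days = September 17, 2009.
Next gap: 34 days. September 17, 2009 + 34 days = October 21, 2009.

September 17, 2009; October 21, 2009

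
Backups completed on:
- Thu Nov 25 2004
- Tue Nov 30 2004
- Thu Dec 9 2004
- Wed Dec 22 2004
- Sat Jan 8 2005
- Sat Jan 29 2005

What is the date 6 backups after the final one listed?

Gaps: 5, 9, 13, 17, 21 days — each gap is 4 larger than the previous one.
Next gap: 25 days. Sat Jan 29 2005 + 25 days = Wed Feb 23 2005.
Next gap: 29 days. Wed Feb 23 2005 + 29 days = Thu Mar 24 2005.
Next gap: 33 days. Thu Mar 24 2005 + 33 days = Tue Apr 26 2005.
Next gap: 37 days. Tue Apr 26 2005 + 37 days = Thu Jun 2 2005.
Next gap: 41 days. Thu Jun 2 2005 + 41 days = Wed Jul 13 2005.
Next gap: 45 days. Wed Jul 13 2005 + 45 days = Sat Aug 27 2005.

Sat Aug 27 2005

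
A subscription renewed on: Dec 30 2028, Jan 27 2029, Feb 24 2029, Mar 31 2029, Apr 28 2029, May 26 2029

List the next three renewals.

These are Saturdays with 28, 28, 35, 28, 28-day gaps.
Each is the final Saturday of its month — Dec 30 2028 is past the 28th, so '4th Saturday' doesn't fit.
June 2029 ends with Saturday Jun 30 2029.
July 2029 ends with Saturday Jul 28 2029.
August 2029 ends with Saturday Aug 25 2029.

Jun 30 2029, Jul 28 2029, Aug 25 2029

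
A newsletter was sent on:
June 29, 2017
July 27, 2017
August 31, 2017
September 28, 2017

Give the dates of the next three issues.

Every date is a Thursday; gaps 28, 35, 28 days.
Each is the last Thursday of its month (at least one falls on the 29th or later, ruling out '4th Thursday').
Last Thursday of October 2017: October 26, 2017.
Last Thursday of November 2017: November 30, 2017.
December 2017 ends with Thursday December 28, 2017.

October 26, 2017; November 30, 2017; December 28, 2017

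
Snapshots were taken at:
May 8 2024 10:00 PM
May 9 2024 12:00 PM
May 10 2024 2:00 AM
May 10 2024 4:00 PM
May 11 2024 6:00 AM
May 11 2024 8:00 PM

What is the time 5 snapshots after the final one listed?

May 14 2024 6:00 PM

Spacing: 14, 14, 14, 14, 14 h — constant 14 h.
May 11 2024 8:00 PM + 14 h = May 12 2024 10:00 AM.
May 12 2024 10:00 AM + 14 h = May 13 2024 12:00 AM.
May 13 2024 12:00 AM + 14 h = May 13 2024 2:00 PM.
May 13 2024 2:00 PM + 14 h = May 14 2024 4:00 AM.
May 14 2024 4:00 AM + 14 h = May 14 2024 6:00 PM.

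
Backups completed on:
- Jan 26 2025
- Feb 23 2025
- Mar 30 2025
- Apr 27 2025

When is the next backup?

All Sundays; the gaps (28, 35, 28) vary with month length.
This is the last Sunday of each month.
May 2025 ends with Sunday May 25 2025.

May 25 2025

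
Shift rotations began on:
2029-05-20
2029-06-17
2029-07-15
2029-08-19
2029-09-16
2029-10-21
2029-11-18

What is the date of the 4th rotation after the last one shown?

All dates are Sundays, 28, 28, 35, 28, 35, 28 days apart.
Specifically, the 3rd Sunday of each month.
3rd Sunday of December 2029: 2029-12-16.
January 2030 — 3rd Sunday is 2030-01-20.
February 2030 — 3rd Sunday is 2030-02-17.
3rd Sunday of March 2030: 2030-03-17.

2030-03-17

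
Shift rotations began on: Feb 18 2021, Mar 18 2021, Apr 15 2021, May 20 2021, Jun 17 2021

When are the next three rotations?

These are Thursdays at 28- or 35-day spacing (28, 28, 35, 28).
The pattern: 3rd Thursday of the month.
July 2021 — 3rd Thursday is Jul 15 2021.
August 2021 — 3rd Thursday is Aug 19 2021.
September 2021 — 3rd Thursday is Sep 16 2021.

Jul 15 2021, Aug 19 2021, Sep 16 2021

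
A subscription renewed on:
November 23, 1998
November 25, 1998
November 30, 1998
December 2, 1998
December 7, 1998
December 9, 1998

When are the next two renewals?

The gap pattern 2, 5, 2, 5, 2 repeats every 2 events.
These are the Mondays and Wednesdays of each week.
Next Monday: December 14, 1998.
The following Wednesday is December 16, 1998.

December 14, 1998; December 16, 1998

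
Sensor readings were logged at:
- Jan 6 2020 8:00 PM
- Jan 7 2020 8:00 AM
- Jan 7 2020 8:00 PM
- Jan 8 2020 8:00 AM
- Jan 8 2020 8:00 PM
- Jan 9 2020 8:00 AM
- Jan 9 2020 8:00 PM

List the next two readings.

Jan 10 2020 8:00 AM, Jan 10 2020 8:00 PM

The interval is a steady 12 hours (12, 12, 12, 12, 12, 12).
Jan 9 2020 8:00 PM + 12 h = Jan 10 2020 8:00 AM.
Jan 10 2020 8:00 AM + 12 h = Jan 10 2020 8:00 PM.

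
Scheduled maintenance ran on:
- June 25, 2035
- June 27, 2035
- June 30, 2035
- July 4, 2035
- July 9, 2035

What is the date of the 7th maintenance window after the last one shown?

The spacing grows by 1 each time: 2, 3, 4, 5 days.
Next gap: 6 days. July 9, 2035 + 6 days = July 15, 2035.
Next gap: 7 days. July 15, 2035 + 7 days = July 22, 2035.
Next gap: 8 days. July 22, 2035 + 8 days = July 30, 2035.
Next gap: 9 days. July 30, 2035 + 9 days = August 8, 2035.
Next gap: 10 days. August 8, 2035 + 10 days = August 18, 2035.
Next gap: 11 days. August 18, 2035 + 11 days = August 29, 2035.
Next gap: 12 days. August 29, 2035 + 12 days = September 10, 2035.

September 10, 2035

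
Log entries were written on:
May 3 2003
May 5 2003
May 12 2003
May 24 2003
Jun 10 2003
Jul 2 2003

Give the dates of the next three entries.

Jul 29 2003, Aug 30 2003, Oct 6 2003

Gaps: 2, 7, 12, 17, 22 days — each gap is 5 larger than the previous one.
Next gap: 27 days. Jul 2 2003 + 27 days = Jul 29 2003.
Next gap: 32 days. Jul 29 2003 + 32 days = Aug 30 2003.
Next gap: 37 days. Aug 30 2003 + 37 days = Oct 6 2003.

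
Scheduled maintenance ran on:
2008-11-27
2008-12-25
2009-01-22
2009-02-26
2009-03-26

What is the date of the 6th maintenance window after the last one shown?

2009-09-24

Gaps: 28, 28, 35, 28 days — a mix of 28 and 35. Every date is a Thursday.
Each is the 4th Thursday of its month.
4th Thursday of April 2009: 2009-04-23.
4th Thursday of May 2009: 2009-05-28.
4th Thursday of June 2009: 2009-06-25.
July 2009 — 4th Thursday is 2009-07-23.
4th Thursday of August 2009: 2009-08-27.
September 2009 — 4th Thursday is 2009-09-24.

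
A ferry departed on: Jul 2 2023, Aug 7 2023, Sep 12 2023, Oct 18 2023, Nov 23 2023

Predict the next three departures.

Dec 29 2023, Feb 3 2024, Mar 10 2024

Gaps between consecutive events: 36, 36, 36, 36 days — a constant 36-day interval.
Nov 23 2023 + 36 days = Dec 29 2023.
Dec 29 2023 + 36 days = Feb 3 2024.
Feb 3 2024 + 36 days = Mar 10 2024.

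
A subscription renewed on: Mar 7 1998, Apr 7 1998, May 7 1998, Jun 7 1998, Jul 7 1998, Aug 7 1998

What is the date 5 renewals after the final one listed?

The day-of-month is always 7 (31, 30, 31, 30, 31 days between events).
So this recurs on the 7th of each month.
Next: September 1998 → Sep 7 1998.
Next: October 1998 → Oct 7 1998.
Next: November 1998 → Nov 7 1998.
Next: December 1998 → Dec 7 1998.
Next: January 1999 → Jan 7 1999.

Jan 7 1999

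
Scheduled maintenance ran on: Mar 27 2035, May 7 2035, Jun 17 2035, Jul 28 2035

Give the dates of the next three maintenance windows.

Sep 7 2035, Oct 18 2035, Nov 28 2035

The spacing is 41, 41, 41 days — always 41 days.
Jul 28 2035 + 41 days = Sep 7 2035.
Sep 7 2035 + 41 days = Oct 18 2035.
Oct 18 2035 + 41 days = Nov 28 2035.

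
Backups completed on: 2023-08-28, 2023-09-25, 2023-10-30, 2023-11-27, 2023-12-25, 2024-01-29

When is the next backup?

2024-02-26

All Mondays; the gaps (28, 35, 28, 28, 35) vary with month length.
This is the last Monday of each month.
Last Monday of February 2024: 2024-02-26.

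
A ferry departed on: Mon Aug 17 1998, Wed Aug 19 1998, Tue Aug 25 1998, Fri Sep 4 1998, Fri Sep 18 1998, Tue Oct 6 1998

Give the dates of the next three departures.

Wed Oct 28 1998, Mon Nov 23 1998, Wed Dec 23 1998

Intervals are 2, 6, 10, 14, 18 days — an arithmetic progression with common difference 4.
Next gap: 22 days. Tue Oct 6 1998 + 22 days = Wed Oct 28 1998.
Next gap: 26 days. Wed Oct 28 1998 + 26 days = Mon Nov 23 1998.
Next gap: 30 days. Mon Nov 23 1998 + 30 days = Wed Dec 23 1998.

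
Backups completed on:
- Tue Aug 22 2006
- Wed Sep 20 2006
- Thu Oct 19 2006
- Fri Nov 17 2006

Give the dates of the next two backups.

The spacing is 29, 29, 29 days — always 29 days.
Fri Nov 17 2006 + 29 days = Sat Dec 16 2006.
Sat Dec 16 2006 + 29 days = Sun Jan 14 2007.

Sat Dec 16 2006, Sun Jan 14 2007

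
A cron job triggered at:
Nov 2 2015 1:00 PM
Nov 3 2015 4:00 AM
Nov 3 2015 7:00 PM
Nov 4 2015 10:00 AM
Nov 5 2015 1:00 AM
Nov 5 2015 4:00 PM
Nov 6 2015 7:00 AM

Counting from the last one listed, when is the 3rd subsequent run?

Nov 8 2015 4:00 AM

Spacing: 15, 15, 15, 15, 15, 15 h — constant 15 h.
Nov 6 2015 7:00 AM + 15 h = Nov 6 2015 10:00 PM.
Nov 6 2015 10:00 PM + 15 h = Nov 7 2015 1:00 PM.
Nov 7 2015 1:00 PM + 15 h = Nov 8 2015 4:00 AM.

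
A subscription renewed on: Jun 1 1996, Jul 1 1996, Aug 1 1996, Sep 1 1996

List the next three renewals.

The day-of-month is always 1 (30, 31, 31 days between events).
So this recurs on the 1st of each month.
October 1996: Oct 1 1996.
November 1996: Nov 1 1996.
Next: December 1996 → Dec 1 1996.

Oct 1 1996, Nov 1 1996, Dec 1 1996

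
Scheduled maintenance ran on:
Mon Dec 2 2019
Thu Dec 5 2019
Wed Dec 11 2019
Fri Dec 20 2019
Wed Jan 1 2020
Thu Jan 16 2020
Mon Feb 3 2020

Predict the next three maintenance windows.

Mon Feb 24 2020, Thu Mar 19 2020, Wed Apr 15 2020

Intervals are 3, 6, 9, 12, 15, 18 days — an arithmetic progression with common difference 3.
Next gap: 21 days. Mon Feb 3 2020 + 21 days = Mon Feb 24 2020.
Next gap: 24 days. Mon Feb 24 2020 + 24 days = Thu Mar 19 2020.
Next gap: 27 days. Thu Mar 19 2020 + 27 days = Wed Apr 15 2020.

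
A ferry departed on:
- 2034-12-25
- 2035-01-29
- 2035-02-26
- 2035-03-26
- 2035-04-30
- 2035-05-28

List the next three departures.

All Mondays; the gaps (35, 28, 28, 35, 28) vary with month length.
This is the last Monday of each month.
June 2035 ends with Monday 2035-06-25.
July 2035 ends with Monday 2035-07-30.
August 2035 ends with Monday 2035-08-27.

2035-06-25, 2035-07-30, 2035-08-27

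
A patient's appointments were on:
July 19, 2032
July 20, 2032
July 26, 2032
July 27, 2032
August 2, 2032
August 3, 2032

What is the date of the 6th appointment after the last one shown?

Every event lands on a Monday or Tuesday (gaps cycle 1, 6, 1, 6, 1).
So the schedule is: every Monday and Tuesday.
The following Monday is August 9, 2032.
Next Tuesday: August 10, 2032.
Next Monday: August 16, 2032.
The following Tuesday is August 17, 2032.
Next Monday: August 23, 2032.
Next Tuesday: August 24, 2032.

August 24, 2032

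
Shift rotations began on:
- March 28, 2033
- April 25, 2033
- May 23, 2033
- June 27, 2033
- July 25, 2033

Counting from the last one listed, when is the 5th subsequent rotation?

Gaps: 28, 28, 35, 28 days — a mix of 28 and 35. Every date is a Monday.
Each is the 4th Monday of its month.
4th Monday of August 2033: August 22, 2033.
4th Monday of September 2033: September 26, 2033.
4th Monday of October 2033: October 24, 2033.
November 2033 — 4th Monday is November 28, 2033.
4th Monday of December 2033: December 26, 2033.

December 26, 2033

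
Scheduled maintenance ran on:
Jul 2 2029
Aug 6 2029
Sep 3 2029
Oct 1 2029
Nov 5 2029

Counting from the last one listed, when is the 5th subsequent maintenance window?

Apr 1 2030

Gaps: 35, 28, 28, 35 days — a mix of 28 and 35. Every date is a Monday.
Each is the 1st Monday of its month.
December 2029 — 1st Monday is Dec 3 2029.
1st Monday of January 2030: Jan 7 2030.
February 2030 — 1st Monday is Feb 4 2030.
March 2030 — 1st Monday is Mar 4 2030.
1st Monday of April 2030: Apr 1 2030.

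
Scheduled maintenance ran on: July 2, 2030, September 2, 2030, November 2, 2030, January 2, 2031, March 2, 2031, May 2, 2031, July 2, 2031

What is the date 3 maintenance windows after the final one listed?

January 2, 2032

Each date is the 2nd; the gaps (62, 61, 61, 59, 61, 61) track the month lengths.
The rule is the 2nd of every 2 months.
Next: September 2031 → September 2, 2031.
Next: November 2031 → November 2, 2031.
January 2032: January 2, 2032.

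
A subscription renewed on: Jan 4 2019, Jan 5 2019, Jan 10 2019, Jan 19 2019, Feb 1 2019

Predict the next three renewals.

The spacing grows by 4 each time: 1, 5, 9, 13 days.
Next gap: 17 days. Feb 1 2019 + 17 days = Feb 18 2019.
Next gap: 21 days. Feb 18 2019 + 21 days = Mar 11 2019.
Next gap: 25 days. Mar 11 2019 + 25 days = Apr 5 2019.

Feb 18 2019, Mar 11 2019, Apr 5 2019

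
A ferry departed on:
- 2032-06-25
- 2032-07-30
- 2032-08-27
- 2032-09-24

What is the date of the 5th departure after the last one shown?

All Fridays; the gaps (35, 28, 28) vary with month length.
This is the last Friday of each month.
Last Friday of October 2032: 2032-10-29.
Last Friday of November 2032: 2032-11-26.
December 2032 ends with Friday 2032-12-31.
January 2033 ends with Friday 2033-01-28.
Last Friday of February 2033: 2033-02-25.

2033-02-25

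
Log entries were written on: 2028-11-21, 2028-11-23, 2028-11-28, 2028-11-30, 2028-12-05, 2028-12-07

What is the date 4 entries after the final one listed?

The gap pattern 2, 5, 2, 5, 2 repeats every 2 events.
These are the Tuesdays and Thursdays of each week.
The following Tuesday is 2028-12-12.
Next Thursday: 2028-12-14.
Next Tuesday: 2028-12-19.
Next Thursday: 2028-12-21.

2028-12-21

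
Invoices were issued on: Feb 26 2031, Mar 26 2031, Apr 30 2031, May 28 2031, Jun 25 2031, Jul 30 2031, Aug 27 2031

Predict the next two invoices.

Every date is a Wednesday; gaps 28, 35, 28, 28, 35, 28 days.
Each is the last Wednesday of its month (at least one falls on the 29th or later, ruling out '4th Wednesday').
September 2031 ends with Wednesday Sep 24 2031.
Last Wednesday of October 2031: Oct 29 2031.

Sep 24 2031, Oct 29 2031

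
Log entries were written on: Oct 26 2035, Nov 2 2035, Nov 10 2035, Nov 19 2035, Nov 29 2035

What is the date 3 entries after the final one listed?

Gaps: 7, 8, 9, 10 days — each gap is 1 larger than the previous one.
Next gap: 11 days. Nov 29 2035 + 11 days = Dec 10 2035.
Next gap: 12 days. Dec 10 2035 + 12 days = Dec 22 2035.
Next gap: 13 days. Dec 22 2035 + 13 days = Jan 4 2036.

Jan 4 2036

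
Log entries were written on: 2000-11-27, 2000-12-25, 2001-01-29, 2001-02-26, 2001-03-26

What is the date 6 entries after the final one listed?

All Mondays; the gaps (28, 35, 28, 28) vary with month length.
This is the last Monday of each month.
April 2001 ends with Monday 2001-04-30.
May 2001 ends with Monday 2001-05-28.
Last Monday of June 2001: 2001-06-25.
July 2001 ends with Monday 2001-07-30.
August 2001 ends with Monday 2001-08-27.
September 2001 ends with Monday 2001-09-24.

2001-09-24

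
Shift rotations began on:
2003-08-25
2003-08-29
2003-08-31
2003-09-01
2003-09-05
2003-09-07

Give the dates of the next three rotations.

2003-09-08, 2003-09-12, 2003-09-14

Every event lands on a Monday or Friday or Sunday (gaps cycle 4, 2, 1, 4, 2).
So the schedule is: every Monday, Friday and Sunday.
The following Monday is 2003-09-08.
Next Friday: 2003-09-12.
Next Sunday: 2003-09-14.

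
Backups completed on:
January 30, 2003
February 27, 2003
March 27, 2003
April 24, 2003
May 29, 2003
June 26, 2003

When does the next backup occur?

July 31, 2003

All Thursdays; the gaps (28, 28, 28, 35, 28) vary with month length.
This is the last Thursday of each month.
July 2003 ends with Thursday July 31, 2003.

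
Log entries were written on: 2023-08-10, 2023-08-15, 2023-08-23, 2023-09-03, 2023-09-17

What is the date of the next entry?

The spacing grows by 3 each time: 5, 8, 11, 14 days.
Next gap: 17 days. 2023-09-17 + 17 days = 2023-10-04.

2023-10-04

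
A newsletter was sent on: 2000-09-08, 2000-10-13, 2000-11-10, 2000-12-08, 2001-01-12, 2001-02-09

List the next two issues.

2001-03-09, 2001-04-13

These are Fridays at 28- or 35-day spacing (35, 28, 28, 35, 28).
The pattern: 2nd Friday of the month.
March 2001 — 2nd Friday is 2001-03-09.
April 2001 — 2nd Friday is 2001-04-13.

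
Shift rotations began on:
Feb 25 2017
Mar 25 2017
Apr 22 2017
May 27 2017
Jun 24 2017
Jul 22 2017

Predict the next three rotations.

These are Saturdays at 28- or 35-day spacing (28, 28, 35, 28, 28).
The pattern: 4th Saturday of the month.
August 2017 — 4th Saturday is Aug 26 2017.
4th Saturday of September 2017: Sep 23 2017.
October 2017 — 4th Saturday is Oct 28 2017.

Aug 26 2017, Sep 23 2017, Oct 28 2017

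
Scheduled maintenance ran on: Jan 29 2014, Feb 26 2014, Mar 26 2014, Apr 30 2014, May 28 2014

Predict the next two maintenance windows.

Jun 25 2014, Jul 30 2014

These are Wednesdays with 28, 28, 35, 28-day gaps.
Each is the final Wednesday of its month — Jan 29 2014 is past the 28th, so '4th Wednesday' doesn't fit.
June 2014 ends with Wednesday Jun 25 2014.
July 2014 ends with Wednesday Jul 30 2014.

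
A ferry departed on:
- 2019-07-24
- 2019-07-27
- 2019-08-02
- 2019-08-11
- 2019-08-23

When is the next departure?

Gaps: 3, 6, 9, 12 days — each gap is 3 larger than the previous one.
Next gap: 15 days. 2019-08-23 + 15 days = 2019-09-07.

2019-09-07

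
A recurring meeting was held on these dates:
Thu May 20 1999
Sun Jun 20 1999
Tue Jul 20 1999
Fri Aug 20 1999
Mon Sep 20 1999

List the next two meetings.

Wed Oct 20 1999, Sat Nov 20 1999

Each date is the 20th; the gaps (31, 30, 31, 31) track the month lengths.
The rule is the 20th of each month.
October 1999: Wed Oct 20 1999.
Next: November 1999 → Sat Nov 20 1999.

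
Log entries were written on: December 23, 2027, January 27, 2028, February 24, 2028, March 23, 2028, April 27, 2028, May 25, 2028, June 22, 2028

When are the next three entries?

July 27, 2028; August 24, 2028; September 28, 2028

Gaps: 35, 28, 28, 35, 28, 28 days — a mix of 28 and 35. Every date is a Thursday.
Each is the 4th Thursday of its month.
4th Thursday of July 2028: July 27, 2028.
August 2028 — 4th Thursday is August 24, 2028.
September 2028 — 4th Thursday is September 28, 2028.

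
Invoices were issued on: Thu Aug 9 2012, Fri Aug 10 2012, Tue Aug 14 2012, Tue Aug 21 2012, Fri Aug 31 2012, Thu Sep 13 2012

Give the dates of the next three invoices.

Gaps: 1, 4, 7, 10, 13 days — each gap is 3 larger than the previous one.
Next gap: 16 days. Thu Sep 13 2012 + 16 days = Sat Sep 29 2012.
Next gap: 19 days. Sat Sep 29 2012 + 19 days = Thu Oct 18 2012.
Next gap: 22 days. Thu Oct 18 2012 + 22 days = Fri Nov 9 2012.

Sat Sep 29 2012, Thu Oct 18 2012, Fri Nov 9 2012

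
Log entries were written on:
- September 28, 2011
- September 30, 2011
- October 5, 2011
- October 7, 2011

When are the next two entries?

October 12, 2011; October 14, 2011

Every event lands on a Wednesday or Friday (gaps cycle 2, 5, 2).
So the schedule is: every Wednesday and Friday.
Next Wednesday: October 12, 2011.
Next Friday: October 14, 2011.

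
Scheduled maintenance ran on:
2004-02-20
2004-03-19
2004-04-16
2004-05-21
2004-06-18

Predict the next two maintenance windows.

Gaps: 28, 28, 35, 28 days — a mix of 28 and 35. Every date is a Friday.
Each is the 3rd Friday of its month.
3rd Friday of July 2004: 2004-07-16.
3rd Friday of August 2004: 2004-08-20.

2004-07-16, 2004-08-20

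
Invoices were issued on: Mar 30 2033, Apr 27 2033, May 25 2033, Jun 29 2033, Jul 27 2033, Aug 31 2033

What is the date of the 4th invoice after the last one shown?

Dec 28 2033

These are Wednesdays with 28, 28, 35, 28, 35-day gaps.
Each is the final Wednesday of its month — Mar 30 2033 is past the 28th, so '4th Wednesday' doesn't fit.
September 2033 ends with Wednesday Sep 28 2033.
Last Wednesday of October 2033: Oct 26 2033.
Last Wednesday of November 2033: Nov 30 2033.
December 2033 ends with Wednesday Dec 28 2033.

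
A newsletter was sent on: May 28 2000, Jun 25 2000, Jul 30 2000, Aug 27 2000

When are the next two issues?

All Sundays; the gaps (28, 35, 28) vary with month length.
This is the last Sunday of each month.
September 2000 ends with Sunday Sep 24 2000.
Last Sunday of October 2000: Oct 29 2000.

Sep 24 2000, Oct 29 2000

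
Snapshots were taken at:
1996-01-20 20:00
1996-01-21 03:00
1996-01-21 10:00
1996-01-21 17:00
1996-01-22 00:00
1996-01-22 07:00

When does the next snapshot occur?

1996-01-22 14:00

The interval is a steady 7 hours (7, 7, 7, 7, 7).
1996-01-22 07:00 + 7 h = 1996-01-22 14:00.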